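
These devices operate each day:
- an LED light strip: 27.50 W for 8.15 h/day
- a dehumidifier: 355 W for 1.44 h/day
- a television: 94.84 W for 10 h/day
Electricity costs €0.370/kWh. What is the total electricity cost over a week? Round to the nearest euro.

€4

LED light strip: 27.50 W × 8.15 h × 7 d = 1,569 Wh = 1.569 kWh
dehumidifier: 355 W × 1.44 h × 7 d = 3,578 Wh = 3.578 kWh
television: 94.84 W × 10 h × 7 d = 6,639 Wh = 6.639 kWh
Total energy = 1.569 + 3.578 + 6.639 = 11.79 kWh
Cost = 11.79 kWh × €0.370 = €4.36 ≈ €4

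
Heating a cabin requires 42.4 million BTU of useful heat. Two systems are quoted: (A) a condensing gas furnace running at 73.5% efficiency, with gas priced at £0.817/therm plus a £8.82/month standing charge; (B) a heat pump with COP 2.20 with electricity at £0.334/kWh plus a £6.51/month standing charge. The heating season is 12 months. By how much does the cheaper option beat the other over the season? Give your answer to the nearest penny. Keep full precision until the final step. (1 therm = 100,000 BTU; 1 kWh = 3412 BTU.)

£1387.58

Heat load = 42.4 × 10⁶ BTU = 42,400,000 BTU
Gas: input = 42,400,000 / 0.735 = 57,687,075 BTU = 576.9 therm → 576.9 × £0.817 = £471.30; + 12 × £8.82 standing = £577.14
Heat pump: 42,400,000 BTU / 3412 = 12,430 kWh heat; / 2.20 = 5,649 kWh in → × £0.334 = £1,886.60; + 12 × £6.51 standing = £1,964.72
Difference = |£577.14 − £1,964.72| = £1,387.58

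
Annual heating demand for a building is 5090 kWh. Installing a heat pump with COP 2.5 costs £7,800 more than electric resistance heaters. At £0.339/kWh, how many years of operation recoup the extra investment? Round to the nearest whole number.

8 years

Resistance: 5090 kWh × £0.339 = £1,725.51/yr
Heat pump: 5090 / 2.5 = 2036 kWh in → × £0.339 = £690.20/yr
Annual savings = £1,035.31
Payback = £7,800 / £1,035.31 = 7.53 years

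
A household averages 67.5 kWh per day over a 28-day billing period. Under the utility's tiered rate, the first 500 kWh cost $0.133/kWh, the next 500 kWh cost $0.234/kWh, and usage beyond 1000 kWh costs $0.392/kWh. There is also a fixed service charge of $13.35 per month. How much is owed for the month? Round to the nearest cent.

Usage = 67.5 kWh/day × 28 days = 1890 kWh
First 500 kWh × $0.133 = $66.50
Next 500 kWh × $0.234 = $117.00
Remaining 890 kWh × $0.392 = $348.88
Energy charge = $532.38; + service $13.35 = $545.73

$545.73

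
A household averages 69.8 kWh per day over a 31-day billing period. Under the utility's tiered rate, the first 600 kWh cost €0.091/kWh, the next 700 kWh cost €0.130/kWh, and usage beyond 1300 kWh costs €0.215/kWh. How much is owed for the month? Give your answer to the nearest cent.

Usage = 69.8 kWh/day × 31 days = 2163.8 kWh
First 600 kWh × €0.091 = €54.60
Next 700 kWh × €0.130 = €91.00
Remaining 863.8 kWh × €0.215 = €185.72
Total = €331.32

€331.32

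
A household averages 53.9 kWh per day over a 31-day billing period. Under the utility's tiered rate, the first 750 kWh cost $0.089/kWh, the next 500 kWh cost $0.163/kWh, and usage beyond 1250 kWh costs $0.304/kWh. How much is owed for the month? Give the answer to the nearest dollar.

$276

Usage = 53.9 kWh/day × 31 days = 1670.9 kWh
First 750 kWh × $0.089 = $66.75
Next 500 kWh × $0.163 = $81.50
Remaining 420.9 kWh × $0.304 = $127.95
Total = $276.20 ≈ $276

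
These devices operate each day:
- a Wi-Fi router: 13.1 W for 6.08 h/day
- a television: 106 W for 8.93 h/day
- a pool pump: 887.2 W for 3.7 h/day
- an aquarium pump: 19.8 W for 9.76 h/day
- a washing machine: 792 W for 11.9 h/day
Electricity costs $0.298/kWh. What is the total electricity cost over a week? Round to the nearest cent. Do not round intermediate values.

$29.05

Wi-Fi router: 13.1 W × 6.08 h × 7 d = 558 Wh = 0.5575 kWh
television: 106 W × 8.93 h × 7 d = 6,626 Wh = 6.626 kWh
pool pump: 887.2 W × 3.7 h × 7 d = 22,978 Wh = 22.98 kWh
aquarium pump: 19.8 W × 9.76 h × 7 d = 1,353 Wh = 1.353 kWh
washing machine: 792 W × 11.9 h × 7 d = 65,974 Wh = 65.97 kWh
Total energy = 0.5575 + 6.626 + 22.98 + 1.353 + 65.97 = 97.49 kWh
Cost = 97.49 kWh × $0.298 = $29.05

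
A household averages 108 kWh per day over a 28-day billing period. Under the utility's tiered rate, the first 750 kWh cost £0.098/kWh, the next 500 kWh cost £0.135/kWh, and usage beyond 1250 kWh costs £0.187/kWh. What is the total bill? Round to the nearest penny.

£472.74

Usage = 108 kWh/day × 28 days = 3024 kWh
First 750 kWh × £0.098 = £73.50
Next 500 kWh × £0.135 = £67.50
Remaining 1774 kWh × £0.187 = £331.74
Total = £472.74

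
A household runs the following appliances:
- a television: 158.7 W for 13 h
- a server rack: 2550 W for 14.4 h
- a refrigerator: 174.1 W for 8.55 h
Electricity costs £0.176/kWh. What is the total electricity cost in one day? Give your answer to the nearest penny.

television: 158.7 W × 13 h = 2,063 Wh = 2.063 kWh
server rack: 2550 W × 14.4 h = 36,720 Wh = 36.72 kWh
refrigerator: 174.1 W × 8.55 h = 1,489 Wh = 1.489 kWh
Total energy = 2.063 + 36.72 + 1.489 = 40.27 kWh
Cost = 40.27 kWh × £0.176 = £7.09

£7.09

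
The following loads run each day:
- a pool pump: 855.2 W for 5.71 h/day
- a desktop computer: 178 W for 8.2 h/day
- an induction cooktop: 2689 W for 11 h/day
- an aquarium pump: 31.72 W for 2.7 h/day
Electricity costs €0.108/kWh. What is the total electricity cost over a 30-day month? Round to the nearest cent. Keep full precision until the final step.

€116.66

pool pump: 855.2 W × 5.71 h × 30 d = 146,496 Wh = 146.5 kWh
desktop computer: 178 W × 8.2 h × 30 d = 43,788 Wh = 43.79 kWh
induction cooktop: 2689 W × 11 h × 30 d = 887,370 Wh = 887.4 kWh
aquarium pump: 31.72 W × 2.7 h × 30 d = 2,569 Wh = 2.569 kWh
Total energy = 146.5 + 43.79 + 887.4 + 2.569 = 1,080 kWh
Cost = 1,080 kWh × €0.108 = €116.66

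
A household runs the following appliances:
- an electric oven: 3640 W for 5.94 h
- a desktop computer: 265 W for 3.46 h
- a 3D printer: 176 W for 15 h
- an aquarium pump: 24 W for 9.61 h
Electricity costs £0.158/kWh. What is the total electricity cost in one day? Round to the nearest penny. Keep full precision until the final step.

electric oven: 3640 W × 5.94 h = 21,622 Wh = 21.62 kWh
desktop computer: 265 W × 3.46 h = 917 Wh = 0.9169 kWh
3D printer: 176 W × 15 h = 2,640 Wh = 2.64 kWh
aquarium pump: 24 W × 9.61 h = 231 Wh = 0.2306 kWh
Total energy = 21.62 + 0.9169 + 2.64 + 0.2306 = 25.41 kWh
Cost = 25.41 kWh × £0.158 = £4.01

£4.01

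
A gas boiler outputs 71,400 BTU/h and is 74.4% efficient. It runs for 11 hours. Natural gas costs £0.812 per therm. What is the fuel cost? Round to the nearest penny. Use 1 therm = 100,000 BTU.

£8.57

Heat delivered = 71,400 BTU/h × 11 h = 785,400 BTU
Gas input = 785,400 / 0.744 = 1,055,645 BTU
= 1,055,645 / 100,000 = 10.56 therm
Cost = 10.56 × £0.812/therm = £8.57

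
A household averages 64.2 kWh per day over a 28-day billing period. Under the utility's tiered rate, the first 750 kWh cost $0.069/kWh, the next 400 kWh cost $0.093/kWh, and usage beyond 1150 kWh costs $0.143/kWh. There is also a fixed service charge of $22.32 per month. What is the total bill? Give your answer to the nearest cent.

$203.88

Usage = 64.2 kWh/day × 28 days = 1797.6 kWh
First 750 kWh × $0.069 = $51.75
Next 400 kWh × $0.093 = $37.20
Remaining 647.6 kWh × $0.143 = $92.61
Energy charge = $181.56; + service $22.32 = $203.88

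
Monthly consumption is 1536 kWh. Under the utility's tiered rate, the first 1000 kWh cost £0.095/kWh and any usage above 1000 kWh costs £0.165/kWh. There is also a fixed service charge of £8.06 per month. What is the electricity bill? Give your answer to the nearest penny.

£191.50

First 1000 kWh × £0.095 = £95.00
Remaining 536 kWh × £0.165 = £88.44
Energy charge = £183.44; + service £8.06 = £191.50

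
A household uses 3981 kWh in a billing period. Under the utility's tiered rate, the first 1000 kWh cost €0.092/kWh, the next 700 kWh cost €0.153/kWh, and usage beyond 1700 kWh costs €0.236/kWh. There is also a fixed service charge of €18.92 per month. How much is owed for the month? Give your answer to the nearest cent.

First 1000 kWh × €0.092 = €92.00
Next 700 kWh × €0.153 = €107.10
Remaining 2281 kWh × €0.236 = €538.32
Energy charge = €737.42; + service €18.92 = €756.34

€756.34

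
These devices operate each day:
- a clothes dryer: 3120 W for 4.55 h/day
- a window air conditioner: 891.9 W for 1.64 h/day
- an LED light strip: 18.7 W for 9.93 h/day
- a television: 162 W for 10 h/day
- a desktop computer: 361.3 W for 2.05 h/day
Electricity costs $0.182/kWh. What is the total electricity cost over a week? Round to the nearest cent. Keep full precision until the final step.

$23.19

clothes dryer: 3120 W × 4.55 h × 7 d = 99,372 Wh = 99.37 kWh
window air conditioner: 891.9 W × 1.64 h × 7 d = 10,239 Wh = 10.24 kWh
LED light strip: 18.7 W × 9.93 h × 7 d = 1,300 Wh = 1.3 kWh
television: 162 W × 10 h × 7 d = 11,340 Wh = 11.34 kWh
desktop computer: 361.3 W × 2.05 h × 7 d = 5,185 Wh = 5.185 kWh
Total energy = 99.37 + 10.24 + 1.3 + 11.34 + 5.185 = 127.4 kWh
Cost = 127.4 kWh × $0.182 = $23.19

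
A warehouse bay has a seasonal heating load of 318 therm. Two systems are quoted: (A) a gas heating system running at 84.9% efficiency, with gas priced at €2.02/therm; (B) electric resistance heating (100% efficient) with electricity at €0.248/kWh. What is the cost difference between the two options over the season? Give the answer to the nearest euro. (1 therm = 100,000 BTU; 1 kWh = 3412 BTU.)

Heat load = 318 therm × 100,000 = 31,800,000 BTU
Gas: input = 31,800,000 / 0.849 = 37,455,830 BTU = 374.6 therm → 374.6 × €2.02 = €756.61
Electric: 31,800,000 BTU / 3412 = 9,320 kWh → × €0.248 = €2,311.37
Difference = |€756.61 − €2,311.37| = €1,554.76 ≈ €1555

€1555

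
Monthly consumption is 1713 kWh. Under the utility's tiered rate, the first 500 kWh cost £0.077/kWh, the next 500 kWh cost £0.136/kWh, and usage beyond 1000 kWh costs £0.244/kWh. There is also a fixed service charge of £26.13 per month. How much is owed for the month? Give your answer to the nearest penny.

First 500 kWh × £0.077 = £38.50
Next 500 kWh × £0.136 = £68.00
Remaining 713 kWh × £0.244 = £173.97
Energy charge = £280.47; + service £26.13 = £306.60

£306.60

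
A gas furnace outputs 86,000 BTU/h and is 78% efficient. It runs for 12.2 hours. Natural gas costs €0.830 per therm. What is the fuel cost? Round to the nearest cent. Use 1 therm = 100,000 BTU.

€11.16

Heat delivered = 86,000 BTU/h × 12.2 h = 1,049,200 BTU
Gas input = 1,049,200 / 0.78 = 1,345,128 BTU
= 1,345,128 / 100,000 = 13.45 therm
Cost = 13.45 × €0.830/therm = €11.16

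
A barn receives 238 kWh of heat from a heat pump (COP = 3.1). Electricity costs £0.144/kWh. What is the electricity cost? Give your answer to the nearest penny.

Electrical input = 238 kWh / 3.1 = 76.77 kWh
Cost = 76.77 × £0.144/kWh = £11.06

£11.06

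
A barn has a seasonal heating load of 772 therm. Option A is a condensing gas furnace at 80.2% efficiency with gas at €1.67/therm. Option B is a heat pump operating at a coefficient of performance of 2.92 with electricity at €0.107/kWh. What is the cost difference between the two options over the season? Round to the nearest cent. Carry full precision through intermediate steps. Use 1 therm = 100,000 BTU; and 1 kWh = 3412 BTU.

€778.43

Heat load = 772 therm × 100,000 = 77,200,000 BTU
Gas: input = 77,200,000 / 0.802 = 96,259,352 BTU = 962.6 therm → 962.6 × €1.67 = €1,607.53
Heat pump: 77,200,000 BTU / 3412 = 22,630 kWh heat; / 2.92 = 7,749 kWh in → × €0.107 = €829.10
Difference = |€1,607.53 − €829.10| = €778.43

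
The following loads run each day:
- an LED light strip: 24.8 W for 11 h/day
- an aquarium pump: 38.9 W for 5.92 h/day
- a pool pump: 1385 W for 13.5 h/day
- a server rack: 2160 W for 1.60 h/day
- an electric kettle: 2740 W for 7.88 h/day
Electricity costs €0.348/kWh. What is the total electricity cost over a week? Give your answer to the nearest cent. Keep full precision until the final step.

LED light strip: 24.8 W × 11 h × 7 d = 1,910 Wh = 1.91 kWh
aquarium pump: 38.9 W × 5.92 h × 7 d = 1,612 Wh = 1.612 kWh
pool pump: 1385 W × 13.5 h × 7 d = 130,882 Wh = 130.9 kWh
server rack: 2160 W × 1.60 h × 7 d = 24,192 Wh = 24.19 kWh
electric kettle: 2740 W × 7.88 h × 7 d = 151,138 Wh = 151.1 kWh
Total energy = 1.91 + 1.612 + 130.9 + 24.19 + 151.1 = 309.7 kWh
Cost = 309.7 kWh × €0.348 = €107.79

€107.79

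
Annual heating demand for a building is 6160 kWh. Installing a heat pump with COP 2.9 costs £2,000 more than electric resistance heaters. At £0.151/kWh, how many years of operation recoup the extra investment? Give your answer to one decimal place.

Resistance: 6160 kWh × £0.151 = £930.16/yr
Heat pump: 6160 / 2.9 = 2124 kWh in → × £0.151 = £320.74/yr
Annual savings = £609.42
Payback = £2,000 / £609.42 = 3.28 years

3.3 years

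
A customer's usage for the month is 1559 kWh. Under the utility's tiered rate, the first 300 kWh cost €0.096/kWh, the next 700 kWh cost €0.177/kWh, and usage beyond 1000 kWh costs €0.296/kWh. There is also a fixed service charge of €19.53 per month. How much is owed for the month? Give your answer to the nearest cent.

First 300 kWh × €0.096 = €28.80
Next 700 kWh × €0.177 = €123.90
Remaining 559 kWh × €0.296 = €165.46
Energy charge = €318.16; + service €19.53 = €337.69

€337.69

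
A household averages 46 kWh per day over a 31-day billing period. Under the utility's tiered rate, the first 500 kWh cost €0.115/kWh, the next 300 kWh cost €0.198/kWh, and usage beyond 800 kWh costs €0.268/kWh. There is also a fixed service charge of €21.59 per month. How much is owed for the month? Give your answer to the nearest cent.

Usage = 46 kWh/day × 31 days = 1426 kWh
First 500 kWh × €0.115 = €57.50
Next 300 kWh × €0.198 = €59.40
Remaining 626 kWh × €0.268 = €167.77
Energy charge = €284.67; + service €21.59 = €306.26

€306.26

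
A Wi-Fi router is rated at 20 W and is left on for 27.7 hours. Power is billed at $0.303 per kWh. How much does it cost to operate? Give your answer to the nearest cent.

Energy = 20 W × 27.7 h = 554 Wh = 0.554 kWh
Cost = 0.554 kWh × $0.303/kWh = $0.17

$0.17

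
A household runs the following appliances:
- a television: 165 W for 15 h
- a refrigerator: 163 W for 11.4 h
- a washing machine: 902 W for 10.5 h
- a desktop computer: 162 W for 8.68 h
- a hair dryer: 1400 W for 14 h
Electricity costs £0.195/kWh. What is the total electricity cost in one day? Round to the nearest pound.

television: 165 W × 15 h = 2,475 Wh = 2.475 kWh
refrigerator: 163 W × 11.4 h = 1,858 Wh = 1.858 kWh
washing machine: 902 W × 10.5 h = 9,471 Wh = 9.471 kWh
desktop computer: 162 W × 8.68 h = 1,406 Wh = 1.406 kWh
hair dryer: 1400 W × 14 h = 19,600 Wh = 19.6 kWh
Total energy = 2.475 + 1.858 + 9.471 + 1.406 + 19.6 = 34.81 kWh
Cost = 34.81 kWh × £0.195 = £6.79 ≈ £7

£7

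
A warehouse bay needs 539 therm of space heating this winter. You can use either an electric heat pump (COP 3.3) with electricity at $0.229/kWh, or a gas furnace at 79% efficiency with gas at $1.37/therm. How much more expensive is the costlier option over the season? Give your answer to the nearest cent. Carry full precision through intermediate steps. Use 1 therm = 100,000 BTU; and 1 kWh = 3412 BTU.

$161.51

Heat load = 539 therm × 100,000 = 53,900,000 BTU
Gas: input = 53,900,000 / 0.79 = 68,227,848 BTU = 682.3 therm → 682.3 × $1.37 = $934.72
Heat pump: 53,900,000 BTU / 3412 = 15,800 kWh heat; / 3.3 = 4,787 kWh in → × $0.229 = $1,096.23
Difference = |$934.72 − $1,096.23| = $161.51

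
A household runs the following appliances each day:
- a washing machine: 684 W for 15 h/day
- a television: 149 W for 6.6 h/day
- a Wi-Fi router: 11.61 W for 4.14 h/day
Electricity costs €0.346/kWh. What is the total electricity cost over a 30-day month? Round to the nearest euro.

€117

washing machine: 684 W × 15 h × 30 d = 307,800 Wh = 307.8 kWh
television: 149 W × 6.6 h × 30 d = 29,502 Wh = 29.5 kWh
Wi-Fi router: 11.61 W × 4.14 h × 30 d = 1,442 Wh = 1.442 kWh
Total energy = 307.8 + 29.5 + 1.442 = 338.7 kWh
Cost = 338.7 kWh × €0.346 = €117.21 ≈ €117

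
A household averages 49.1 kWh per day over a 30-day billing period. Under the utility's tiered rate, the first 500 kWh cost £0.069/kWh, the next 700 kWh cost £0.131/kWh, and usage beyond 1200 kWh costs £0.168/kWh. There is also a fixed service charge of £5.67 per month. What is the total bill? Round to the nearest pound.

Usage = 49.1 kWh/day × 30 days = 1473 kWh
First 500 kWh × £0.069 = £34.50
Next 700 kWh × £0.131 = £91.70
Remaining 273 kWh × £0.168 = £45.86
Energy charge = £172.06; + service £5.67 = £177.73 ≈ £178

£178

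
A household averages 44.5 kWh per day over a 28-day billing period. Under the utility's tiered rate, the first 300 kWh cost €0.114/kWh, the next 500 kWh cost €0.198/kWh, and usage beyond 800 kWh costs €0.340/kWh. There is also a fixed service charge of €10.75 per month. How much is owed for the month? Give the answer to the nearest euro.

Usage = 44.5 kWh/day × 28 days = 1246 kWh
First 300 kWh × €0.114 = €34.20
Next 500 kWh × €0.198 = €99.00
Remaining 446 kWh × €0.340 = €151.64
Energy charge = €284.84; + service €10.75 = €295.59 ≈ €296

€296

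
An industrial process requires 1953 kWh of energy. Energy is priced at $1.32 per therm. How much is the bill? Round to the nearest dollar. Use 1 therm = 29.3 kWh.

1953 kWh × (0.03413 therm/kWh) = 66.66 therm
Cost = 66.66 therm × $1.32/therm = $87.98 ≈ $88

$88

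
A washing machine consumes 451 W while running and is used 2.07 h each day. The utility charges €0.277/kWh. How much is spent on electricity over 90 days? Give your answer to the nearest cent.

€23.27

Energy = 451 W × 2.07 h/day × 90 days = 84,021 Wh = 84.02 kWh
Cost = 84.02 kWh × €0.277/kWh = €23.27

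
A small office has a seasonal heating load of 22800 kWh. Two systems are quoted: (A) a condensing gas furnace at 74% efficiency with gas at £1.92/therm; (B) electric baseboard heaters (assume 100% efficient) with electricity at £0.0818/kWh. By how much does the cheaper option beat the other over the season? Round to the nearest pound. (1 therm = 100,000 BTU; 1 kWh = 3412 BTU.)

Heat load = 22800 kWh × 3412 = 77,793,600 BTU
Gas: input = 77,793,600 / 0.74 = 105,126,486 BTU = 1,051 therm → 1,051 × £1.92 = £2,018.43
Electric: 77,793,600 BTU / 3412 = 22,800 kWh → × £0.0818 = £1,865.04
Difference = |£2,018.43 − £1,865.04| = £153.39 ≈ £153

£153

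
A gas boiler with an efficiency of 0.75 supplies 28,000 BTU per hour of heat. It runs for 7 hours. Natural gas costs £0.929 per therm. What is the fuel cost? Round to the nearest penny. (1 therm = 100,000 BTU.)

£2.43

Heat delivered = 28,000 BTU/h × 7 h = 196,000 BTU
Gas input = 196,000 / 0.75 = 261,333 BTU
= 261,333 / 100,000 = 2.613 therm
Cost = 2.613 × £0.929/therm = £2.43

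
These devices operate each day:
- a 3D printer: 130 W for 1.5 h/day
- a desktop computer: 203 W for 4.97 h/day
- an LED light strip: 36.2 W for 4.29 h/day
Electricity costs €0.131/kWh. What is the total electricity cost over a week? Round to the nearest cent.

3D printer: 130 W × 1.5 h × 7 d = 1,365 Wh = 1.365 kWh
desktop computer: 203 W × 4.97 h × 7 d = 7,062 Wh = 7.062 kWh
LED light strip: 36.2 W × 4.29 h × 7 d = 1,087 Wh = 1.087 kWh
Total energy = 1.365 + 7.062 + 1.087 = 9.514 kWh
Cost = 9.514 kWh × €0.131 = €1.25

€1.25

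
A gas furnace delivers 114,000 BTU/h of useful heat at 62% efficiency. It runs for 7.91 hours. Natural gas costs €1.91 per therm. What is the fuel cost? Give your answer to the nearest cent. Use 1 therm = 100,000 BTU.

€27.78

Heat delivered = 114,000 BTU/h × 7.91 h = 901,740 BTU
Gas input = 901,740 / 0.62 = 1,454,419 BTU
= 1,454,419 / 100,000 = 14.54 therm
Cost = 14.54 × €1.91/therm = €27.78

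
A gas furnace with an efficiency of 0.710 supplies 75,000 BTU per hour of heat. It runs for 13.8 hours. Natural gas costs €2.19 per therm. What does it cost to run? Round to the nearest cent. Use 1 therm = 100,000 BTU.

Heat delivered = 75,000 BTU/h × 13.8 h = 1,035,000 BTU
Gas input = 1,035,000 / 0.710 = 1,457,746 BTU
= 1,457,746 / 100,000 = 14.58 therm
Cost = 14.58 × €2.19/therm = €31.92

€31.92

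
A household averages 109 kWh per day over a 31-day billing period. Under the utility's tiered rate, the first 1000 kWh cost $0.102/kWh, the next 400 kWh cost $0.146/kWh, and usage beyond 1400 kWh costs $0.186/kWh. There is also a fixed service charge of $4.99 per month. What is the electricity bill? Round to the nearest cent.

Usage = 109 kWh/day × 31 days = 3379 kWh
First 1000 kWh × $0.102 = $102.00
Next 400 kWh × $0.146 = $58.40
Remaining 1979 kWh × $0.186 = $368.09
Energy charge = $528.49; + service $4.99 = $533.48

$533.48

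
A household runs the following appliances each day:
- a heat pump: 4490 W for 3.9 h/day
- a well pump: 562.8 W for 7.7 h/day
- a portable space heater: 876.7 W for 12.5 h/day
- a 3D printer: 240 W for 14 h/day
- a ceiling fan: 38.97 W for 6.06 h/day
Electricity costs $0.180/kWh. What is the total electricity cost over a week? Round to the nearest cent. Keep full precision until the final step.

$45.86

heat pump: 4490 W × 3.9 h × 7 d = 122,577 Wh = 122.6 kWh
well pump: 562.8 W × 7.7 h × 7 d = 30,335 Wh = 30.33 kWh
portable space heater: 876.7 W × 12.5 h × 7 d = 76,711 Wh = 76.71 kWh
3D printer: 240 W × 14 h × 7 d = 23,520 Wh = 23.52 kWh
ceiling fan: 38.97 W × 6.06 h × 7 d = 1,653 Wh = 1.653 kWh
Total energy = 122.6 + 30.33 + 76.71 + 23.52 + 1.653 = 254.8 kWh
Cost = 254.8 kWh × $0.180 = $45.86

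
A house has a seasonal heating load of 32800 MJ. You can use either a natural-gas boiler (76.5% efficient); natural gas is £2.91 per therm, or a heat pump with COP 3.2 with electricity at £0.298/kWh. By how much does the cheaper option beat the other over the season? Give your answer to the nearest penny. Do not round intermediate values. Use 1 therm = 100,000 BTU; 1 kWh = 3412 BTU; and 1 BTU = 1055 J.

Heat load = 32800 MJ = 32,800,000,000 J / 1055 = 31,090,047 BTU
Gas: input = 31,090,047 / 0.765 = 40,640,585 BTU = 406.4 therm → 406.4 × £2.91 = £1,182.64
Heat pump: 31,090,047 BTU / 3412 = 9,112 kWh heat; / 3.2 = 2,847 kWh in → × £0.298 = £848.55
Difference = |£1,182.64 − £848.55| = £334.09

£334.09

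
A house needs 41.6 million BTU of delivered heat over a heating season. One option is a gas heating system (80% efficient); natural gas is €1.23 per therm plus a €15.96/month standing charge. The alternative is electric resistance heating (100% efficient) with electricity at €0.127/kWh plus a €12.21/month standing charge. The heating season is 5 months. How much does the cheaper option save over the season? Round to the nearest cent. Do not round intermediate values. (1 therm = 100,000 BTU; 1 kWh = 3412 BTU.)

Heat load = 41.6 × 10⁶ BTU = 41,600,000 BTU
Gas: input = 41,600,000 / 0.80 = 52,000,000 BTU = 520 therm → 520 × €1.23 = €639.60; + 5 × €15.96 standing = €719.40
Electric: 41,600,000 BTU / 3412 = 12,190 kWh → × €0.127 = €1,548.42; + 5 × €12.21 standing = €1,609.47
Difference = |€719.40 − €1,609.47| = €890.07

€890.07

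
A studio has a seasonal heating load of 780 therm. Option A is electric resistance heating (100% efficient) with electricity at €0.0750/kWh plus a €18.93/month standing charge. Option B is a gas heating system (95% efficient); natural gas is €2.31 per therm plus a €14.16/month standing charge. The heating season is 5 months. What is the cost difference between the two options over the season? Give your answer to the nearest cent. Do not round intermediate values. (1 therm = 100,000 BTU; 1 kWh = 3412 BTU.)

Heat load = 780 therm × 100,000 = 78,000,000 BTU
Gas: input = 78,000,000 / 0.95 = 82,105,263 BTU = 821.1 therm → 821.1 × €2.31 = €1,896.63; + 5 × €14.16 standing = €1,967.43
Electric: 78,000,000 BTU / 3412 = 22,860 kWh → × €0.0750 = €1,714.54; + 5 × €18.93 standing = €1,809.19
Difference = |€1,967.43 − €1,809.19| = €158.24

€158.24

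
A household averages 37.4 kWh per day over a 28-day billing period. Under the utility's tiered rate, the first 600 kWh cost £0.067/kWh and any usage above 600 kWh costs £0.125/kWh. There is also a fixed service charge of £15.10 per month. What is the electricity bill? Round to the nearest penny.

Usage = 37.4 kWh/day × 28 days = 1047.2 kWh
First 600 kWh × £0.067 = £40.20
Remaining 447.2 kWh × £0.125 = £55.90
Energy charge = £96.10; + service £15.10 = £111.20

£111.20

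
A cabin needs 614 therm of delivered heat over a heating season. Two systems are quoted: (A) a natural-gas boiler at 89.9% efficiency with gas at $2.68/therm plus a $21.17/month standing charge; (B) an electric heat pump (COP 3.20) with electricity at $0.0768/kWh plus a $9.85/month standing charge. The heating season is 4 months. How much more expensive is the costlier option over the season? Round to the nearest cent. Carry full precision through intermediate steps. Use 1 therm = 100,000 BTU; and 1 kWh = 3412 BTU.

$1443.78

Heat load = 614 therm × 100,000 = 61,400,000 BTU
Gas: input = 61,400,000 / 0.899 = 68,298,109 BTU = 683 therm → 683 × $2.68 = $1,830.39; + 4 × $21.17 standing = $1,915.07
Heat pump: 61,400,000 BTU / 3412 = 18,000 kWh heat; / 3.20 = 5,624 kWh in → × $0.0768 = $431.89; + 4 × $9.85 standing = $471.29
Difference = |$1,915.07 − $471.29| = $1,443.78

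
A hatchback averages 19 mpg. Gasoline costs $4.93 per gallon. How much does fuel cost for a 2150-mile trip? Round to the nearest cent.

Fuel = 2150 mi / 19 mpg = 113.2 gal
Cost = 113.2 gal × $4.93/gal = $557.87

$557.87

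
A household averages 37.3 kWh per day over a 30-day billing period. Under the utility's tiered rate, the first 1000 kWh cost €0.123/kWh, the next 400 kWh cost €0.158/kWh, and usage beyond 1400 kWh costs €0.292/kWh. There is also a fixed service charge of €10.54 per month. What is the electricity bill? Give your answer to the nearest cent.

€152.34

Usage = 37.3 kWh/day × 30 days = 1119 kWh
First 1000 kWh × €0.123 = €123.00
Next 119 kWh × €0.158 = €18.80
Remaining tier: 0 kWh (not reached)
Energy charge = €141.80; + service €10.54 = €152.34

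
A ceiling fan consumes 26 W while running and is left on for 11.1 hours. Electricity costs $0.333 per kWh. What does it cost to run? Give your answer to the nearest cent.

Energy = 26 W × 11.1 h = 289 Wh = 0.2886 kWh
Cost = 0.2886 kWh × $0.333/kWh = $0.10

$0.10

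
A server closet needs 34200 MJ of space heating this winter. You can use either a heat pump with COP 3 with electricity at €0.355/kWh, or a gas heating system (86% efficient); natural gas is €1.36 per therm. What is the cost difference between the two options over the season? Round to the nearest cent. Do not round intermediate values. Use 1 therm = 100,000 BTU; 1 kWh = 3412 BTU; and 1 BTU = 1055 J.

Heat load = 34200 MJ = 34,200,000,000 J / 1055 = 32,417,062 BTU
Gas: input = 32,417,062 / 0.86 = 37,694,258 BTU = 376.9 therm → 376.9 × €1.36 = €512.64
Heat pump: 32,417,062 BTU / 3412 = 9,501 kWh heat; / 3 = 3,167 kWh in → × €0.355 = €1,124.27
Difference = |€512.64 − €1,124.27| = €611.63

€611.63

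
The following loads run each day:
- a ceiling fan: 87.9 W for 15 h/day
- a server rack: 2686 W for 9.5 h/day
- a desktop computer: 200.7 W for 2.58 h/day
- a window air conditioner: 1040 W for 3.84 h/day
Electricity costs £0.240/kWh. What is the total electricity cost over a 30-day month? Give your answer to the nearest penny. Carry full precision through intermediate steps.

ceiling fan: 87.9 W × 15 h × 30 d = 39,555 Wh = 39.55 kWh
server rack: 2686 W × 9.5 h × 30 d = 765,510 Wh = 765.5 kWh
desktop computer: 200.7 W × 2.58 h × 30 d = 15,534 Wh = 15.53 kWh
window air conditioner: 1040 W × 3.84 h × 30 d = 119,808 Wh = 119.8 kWh
Total energy = 39.55 + 765.5 + 15.53 + 119.8 = 940.4 kWh
Cost = 940.4 kWh × £0.240 = £225.70

£225.70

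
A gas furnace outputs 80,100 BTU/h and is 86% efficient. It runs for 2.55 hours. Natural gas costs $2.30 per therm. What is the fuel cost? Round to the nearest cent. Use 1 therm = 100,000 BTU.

Heat delivered = 80,100 BTU/h × 2.55 h = 204,255 BTU
Gas input = 204,255 / 0.86 = 237,506 BTU
= 237,506 / 100,000 = 2.375 therm
Cost = 2.375 × $2.30/therm = $5.46

$5.46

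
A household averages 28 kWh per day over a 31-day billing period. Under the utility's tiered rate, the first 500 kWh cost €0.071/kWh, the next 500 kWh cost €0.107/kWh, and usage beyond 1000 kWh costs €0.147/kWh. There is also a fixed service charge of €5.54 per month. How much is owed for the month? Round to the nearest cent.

Usage = 28 kWh/day × 31 days = 868 kWh
First 500 kWh × €0.071 = €35.50
Next 368 kWh × €0.107 = €39.38
Remaining tier: 0 kWh (not reached)
Energy charge = €74.88; + service €5.54 = €80.42

€80.42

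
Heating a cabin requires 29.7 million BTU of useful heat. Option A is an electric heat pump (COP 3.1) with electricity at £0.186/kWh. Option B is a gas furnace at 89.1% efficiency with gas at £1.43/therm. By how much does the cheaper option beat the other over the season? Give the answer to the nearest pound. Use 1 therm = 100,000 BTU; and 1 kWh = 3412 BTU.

Heat load = 29.7 × 10⁶ BTU = 29,700,000 BTU
Gas: input = 29,700,000 / 0.891 = 33,333,333 BTU = 333.3 therm → 333.3 × £1.43 = £476.67
Heat pump: 29,700,000 BTU / 3412 = 8,705 kWh heat; / 3.1 = 2,808 kWh in → × £0.186 = £522.27
Difference = |£476.67 − £522.27| = £45.61 ≈ £46

£46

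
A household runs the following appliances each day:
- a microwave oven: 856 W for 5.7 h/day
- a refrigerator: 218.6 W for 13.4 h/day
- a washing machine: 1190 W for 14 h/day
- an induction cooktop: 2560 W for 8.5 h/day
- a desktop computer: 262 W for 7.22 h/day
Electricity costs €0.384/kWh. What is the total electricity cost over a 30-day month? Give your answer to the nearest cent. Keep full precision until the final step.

€554.34

microwave oven: 856 W × 5.7 h × 30 d = 146,376 Wh = 146.4 kWh
refrigerator: 218.6 W × 13.4 h × 30 d = 87,877 Wh = 87.88 kWh
washing machine: 1190 W × 14 h × 30 d = 499,800 Wh = 499.8 kWh
induction cooktop: 2560 W × 8.5 h × 30 d = 652,800 Wh = 652.8 kWh
desktop computer: 262 W × 7.22 h × 30 d = 56,749 Wh = 56.75 kWh
Total energy = 146.4 + 87.88 + 499.8 + 652.8 + 56.75 = 1,444 kWh
Cost = 1,444 kWh × €0.384 = €554.34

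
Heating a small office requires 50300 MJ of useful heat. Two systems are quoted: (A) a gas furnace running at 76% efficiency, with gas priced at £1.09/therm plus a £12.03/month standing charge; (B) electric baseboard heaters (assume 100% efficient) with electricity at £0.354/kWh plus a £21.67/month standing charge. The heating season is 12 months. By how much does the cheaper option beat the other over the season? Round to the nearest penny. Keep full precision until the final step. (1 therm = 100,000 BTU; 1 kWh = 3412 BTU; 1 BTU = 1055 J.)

£4378.51

Heat load = 50300 MJ = 50,300,000,000 J / 1055 = 47,677,725 BTU
Gas: input = 47,677,725 / 0.76 = 62,733,849 BTU = 627.3 therm → 627.3 × £1.09 = £683.80; + 12 × £12.03 standing = £828.16
Electric: 47,677,725 BTU / 3412 = 13,970 kWh → × £0.354 = £4,946.63; + 12 × £21.67 standing = £5,206.67
Difference = |£828.16 − £5,206.67| = £4,378.51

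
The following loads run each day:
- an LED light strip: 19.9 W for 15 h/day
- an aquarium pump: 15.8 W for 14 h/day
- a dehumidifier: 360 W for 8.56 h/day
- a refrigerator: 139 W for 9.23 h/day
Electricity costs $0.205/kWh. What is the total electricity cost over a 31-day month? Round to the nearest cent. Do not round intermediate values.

$31.04

LED light strip: 19.9 W × 15 h × 31 d = 9,254 Wh = 9.254 kWh
aquarium pump: 15.8 W × 14 h × 31 d = 6,857 Wh = 6.857 kWh
dehumidifier: 360 W × 8.56 h × 31 d = 95,530 Wh = 95.53 kWh
refrigerator: 139 W × 9.23 h × 31 d = 39,772 Wh = 39.77 kWh
Total energy = 9.254 + 6.857 + 95.53 + 39.77 = 151.4 kWh
Cost = 151.4 kWh × $0.205 = $31.04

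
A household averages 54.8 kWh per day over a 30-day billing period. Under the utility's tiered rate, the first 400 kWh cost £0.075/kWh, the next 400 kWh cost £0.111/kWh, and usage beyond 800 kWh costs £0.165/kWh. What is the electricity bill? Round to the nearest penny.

£213.66

Usage = 54.8 kWh/day × 30 days = 1644 kWh
First 400 kWh × £0.075 = £30.00
Next 400 kWh × £0.111 = £44.40
Remaining 844 kWh × £0.165 = £139.26
Total = £213.66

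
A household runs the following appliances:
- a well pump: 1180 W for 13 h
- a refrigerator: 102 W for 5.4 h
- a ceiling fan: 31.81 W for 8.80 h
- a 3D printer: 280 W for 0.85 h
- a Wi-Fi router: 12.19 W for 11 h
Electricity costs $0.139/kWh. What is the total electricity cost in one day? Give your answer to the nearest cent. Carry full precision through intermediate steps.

$2.30

well pump: 1180 W × 13 h = 15,340 Wh = 15.34 kWh
refrigerator: 102 W × 5.4 h = 551 Wh = 0.5508 kWh
ceiling fan: 31.81 W × 8.80 h = 280 Wh = 0.2799 kWh
3D printer: 280 W × 0.85 h = 238 Wh = 0.238 kWh
Wi-Fi router: 12.19 W × 11 h = 134 Wh = 0.1341 kWh
Total energy = 15.34 + 0.5508 + 0.2799 + 0.238 + 0.1341 = 16.54 kWh
Cost = 16.54 kWh × $0.139 = $2.30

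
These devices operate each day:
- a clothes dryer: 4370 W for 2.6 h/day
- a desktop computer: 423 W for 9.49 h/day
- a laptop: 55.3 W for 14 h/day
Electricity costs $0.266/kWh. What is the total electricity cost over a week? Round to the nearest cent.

$30.07

clothes dryer: 4370 W × 2.6 h × 7 d = 79,534 Wh = 79.53 kWh
desktop computer: 423 W × 9.49 h × 7 d = 28,100 Wh = 28.1 kWh
laptop: 55.3 W × 14 h × 7 d = 5,419 Wh = 5.419 kWh
Total energy = 79.53 + 28.1 + 5.419 = 113.1 kWh
Cost = 113.1 kWh × $0.266 = $30.07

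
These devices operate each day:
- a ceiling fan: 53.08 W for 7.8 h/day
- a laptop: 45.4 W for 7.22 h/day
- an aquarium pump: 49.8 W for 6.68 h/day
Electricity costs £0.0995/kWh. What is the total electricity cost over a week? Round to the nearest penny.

ceiling fan: 53.08 W × 7.8 h × 7 d = 2,898 Wh = 2.898 kWh
laptop: 45.4 W × 7.22 h × 7 d = 2,295 Wh = 2.295 kWh
aquarium pump: 49.8 W × 6.68 h × 7 d = 2,329 Wh = 2.329 kWh
Total energy = 2.898 + 2.295 + 2.329 = 7.521 kWh
Cost = 7.521 kWh × £0.0995 = £0.75

£0.75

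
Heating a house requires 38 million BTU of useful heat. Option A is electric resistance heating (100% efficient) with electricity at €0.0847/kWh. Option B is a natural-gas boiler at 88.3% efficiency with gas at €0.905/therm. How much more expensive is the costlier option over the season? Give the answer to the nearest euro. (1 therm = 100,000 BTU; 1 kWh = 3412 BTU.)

Heat load = 38 × 10⁶ BTU = 38,000,000 BTU
Gas: input = 38,000,000 / 0.883 = 43,035,108 BTU = 430.4 therm → 430.4 × €0.905 = €389.47
Electric: 38,000,000 BTU / 3412 = 11,140 kWh → × €0.0847 = €943.32
Difference = |€389.47 − €943.32| = €553.85 ≈ €554

€554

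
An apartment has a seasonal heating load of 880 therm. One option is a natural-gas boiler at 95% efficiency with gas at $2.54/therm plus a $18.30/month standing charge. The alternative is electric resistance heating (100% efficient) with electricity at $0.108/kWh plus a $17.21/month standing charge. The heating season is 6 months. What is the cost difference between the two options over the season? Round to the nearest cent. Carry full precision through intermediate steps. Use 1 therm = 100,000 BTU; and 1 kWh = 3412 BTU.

$426.08

Heat load = 880 therm × 100,000 = 88,000,000 BTU
Gas: input = 88,000,000 / 0.950 = 92,631,579 BTU = 926.3 therm → 926.3 × $2.54 = $2,352.84; + 6 × $18.30 standing = $2,462.64
Electric: 88,000,000 BTU / 3412 = 25,790 kWh → × $0.108 = $2,785.46; + 6 × $17.21 standing = $2,888.72
Difference = |$2,462.64 − $2,888.72| = $426.08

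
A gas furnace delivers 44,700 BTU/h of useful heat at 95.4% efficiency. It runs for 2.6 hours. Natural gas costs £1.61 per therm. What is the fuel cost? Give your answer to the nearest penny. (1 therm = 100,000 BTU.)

Heat delivered = 44,700 BTU/h × 2.6 h = 116,220 BTU
Gas input = 116,220 / 0.954 = 121,824 BTU
= 121,824 / 100,000 = 1.218 therm
Cost = 1.218 × £1.61/therm = £1.96

£1.96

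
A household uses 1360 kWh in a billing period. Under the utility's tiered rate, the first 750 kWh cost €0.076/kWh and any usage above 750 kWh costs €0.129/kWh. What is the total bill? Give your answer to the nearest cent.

First 750 kWh × €0.076 = €57.00
Remaining 610 kWh × €0.129 = €78.69
Total = €135.69

€135.69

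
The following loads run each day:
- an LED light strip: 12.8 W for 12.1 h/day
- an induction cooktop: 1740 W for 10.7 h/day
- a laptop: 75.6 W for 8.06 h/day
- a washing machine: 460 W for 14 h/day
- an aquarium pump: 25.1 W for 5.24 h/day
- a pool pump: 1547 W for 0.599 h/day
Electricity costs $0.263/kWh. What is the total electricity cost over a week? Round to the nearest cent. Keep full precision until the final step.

$49.49

LED light strip: 12.8 W × 12.1 h × 7 d = 1,084 Wh = 1.084 kWh
induction cooktop: 1740 W × 10.7 h × 7 d = 130,326 Wh = 130.3 kWh
laptop: 75.6 W × 8.06 h × 7 d = 4,265 Wh = 4.265 kWh
washing machine: 460 W × 14 h × 7 d = 45,080 Wh = 45.08 kWh
aquarium pump: 25.1 W × 5.24 h × 7 d = 921 Wh = 0.9207 kWh
pool pump: 1547 W × 0.599 h × 7 d = 6,487 Wh = 6.487 kWh
Total energy = 1.084 + 130.3 + 4.265 + 45.08 + 0.9207 + 6.487 = 188.2 kWh
Cost = 188.2 kWh × $0.263 = $49.49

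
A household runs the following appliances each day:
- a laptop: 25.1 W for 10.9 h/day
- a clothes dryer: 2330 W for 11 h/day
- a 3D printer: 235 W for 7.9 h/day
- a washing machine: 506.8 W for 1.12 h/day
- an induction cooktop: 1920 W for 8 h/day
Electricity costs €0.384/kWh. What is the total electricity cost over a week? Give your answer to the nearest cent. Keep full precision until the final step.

laptop: 25.1 W × 10.9 h × 7 d = 1,915 Wh = 1.915 kWh
clothes dryer: 2330 W × 11 h × 7 d = 179,410 Wh = 179.4 kWh
3D printer: 235 W × 7.9 h × 7 d = 12,996 Wh = 13 kWh
washing machine: 506.8 W × 1.12 h × 7 d = 3,973 Wh = 3.973 kWh
induction cooktop: 1920 W × 8 h × 7 d = 107,520 Wh = 107.5 kWh
Total energy = 1.915 + 179.4 + 13 + 3.973 + 107.5 = 305.8 kWh
Cost = 305.8 kWh × €0.384 = €117.43

€117.43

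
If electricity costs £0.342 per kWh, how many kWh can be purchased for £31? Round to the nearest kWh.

£31 / £0.342 per kWh = 90.64 kWh

91 kWh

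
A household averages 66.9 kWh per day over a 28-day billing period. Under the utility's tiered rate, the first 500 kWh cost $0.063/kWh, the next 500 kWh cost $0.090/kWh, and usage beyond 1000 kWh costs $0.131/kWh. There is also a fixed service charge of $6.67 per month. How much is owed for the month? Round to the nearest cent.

$197.56

Usage = 66.9 kWh/day × 28 days = 1873.2 kWh
First 500 kWh × $0.063 = $31.50
Next 500 kWh × $0.090 = $45.00
Remaining 873.2 kWh × $0.131 = $114.39
Energy charge = $190.89; + service $6.67 = $197.56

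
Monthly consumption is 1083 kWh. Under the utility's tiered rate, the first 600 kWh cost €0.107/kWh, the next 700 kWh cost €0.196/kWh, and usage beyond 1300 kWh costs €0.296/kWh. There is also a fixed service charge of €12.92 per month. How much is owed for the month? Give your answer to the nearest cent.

€171.79

First 600 kWh × €0.107 = €64.20
Next 483 kWh × €0.196 = €94.67
Remaining tier: 0 kWh (not reached)
Energy charge = €158.87; + service €12.92 = €171.79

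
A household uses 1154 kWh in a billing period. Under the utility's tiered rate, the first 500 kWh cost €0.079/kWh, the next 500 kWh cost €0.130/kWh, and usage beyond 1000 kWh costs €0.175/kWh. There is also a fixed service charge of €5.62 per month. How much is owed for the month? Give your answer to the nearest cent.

€137.07

First 500 kWh × €0.079 = €39.50
Next 500 kWh × €0.130 = €65.00
Remaining 154 kWh × €0.175 = €26.95
Energy charge = €131.45; + service €5.62 = €137.07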